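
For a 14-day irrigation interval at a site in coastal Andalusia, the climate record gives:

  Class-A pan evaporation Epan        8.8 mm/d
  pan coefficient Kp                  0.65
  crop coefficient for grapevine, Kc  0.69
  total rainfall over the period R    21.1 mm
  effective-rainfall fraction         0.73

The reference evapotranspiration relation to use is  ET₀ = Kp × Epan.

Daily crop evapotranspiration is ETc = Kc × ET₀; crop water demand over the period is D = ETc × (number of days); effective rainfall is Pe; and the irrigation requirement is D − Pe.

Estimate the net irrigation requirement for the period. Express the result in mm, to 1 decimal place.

39.9 mm

ET₀ = 0.65 × 8.8 = 5.7200 mm/d
ETc = Kc × ET₀ = 0.69 × 5.7200 = 3.9468 mm/d
Crop demand D = ETc × 14 d = 3.9468 × 14 = 55.255 mm
Pe = 0.73 × 21.1 = 15.403 mm
D − Pe = 55.255 − 15.403 = 39.852 mm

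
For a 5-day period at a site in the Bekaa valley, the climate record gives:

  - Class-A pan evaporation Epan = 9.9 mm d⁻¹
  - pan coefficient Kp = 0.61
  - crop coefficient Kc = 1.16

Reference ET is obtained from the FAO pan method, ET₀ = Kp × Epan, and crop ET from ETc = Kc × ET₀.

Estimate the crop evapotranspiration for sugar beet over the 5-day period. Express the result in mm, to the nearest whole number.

ET₀ = 0.61 × 9.9 = 6.0390 mm/d
ETc = Kc × ET₀ = 1.16 × 6.0390 = 7.0052 mm/d
Over 5 days: 7.0052 × 5 = 35.026 mm

35 mm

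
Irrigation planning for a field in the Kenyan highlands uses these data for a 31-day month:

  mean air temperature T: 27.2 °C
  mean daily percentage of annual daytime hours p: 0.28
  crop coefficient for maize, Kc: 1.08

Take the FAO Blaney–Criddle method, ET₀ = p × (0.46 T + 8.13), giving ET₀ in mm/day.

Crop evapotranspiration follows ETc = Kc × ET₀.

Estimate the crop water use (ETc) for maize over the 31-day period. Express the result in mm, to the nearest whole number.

194 mm

ET₀ = 0.28 × (0.46 × 27.2 + 8.13) = 0.28 × 20.642 = 5.7798 mm/d
ETc = Kc × ET₀ = 1.08 × 5.7798 = 6.2422 mm/d
Over 31 days: 6.2422 × 31 = 193.508 mm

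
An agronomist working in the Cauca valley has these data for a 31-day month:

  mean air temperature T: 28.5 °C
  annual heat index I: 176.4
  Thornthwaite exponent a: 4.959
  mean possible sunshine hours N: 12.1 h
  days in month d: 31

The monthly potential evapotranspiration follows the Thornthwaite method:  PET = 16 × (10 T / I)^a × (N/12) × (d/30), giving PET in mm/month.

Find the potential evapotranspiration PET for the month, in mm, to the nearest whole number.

180 mm

10T/I = 10 × 28.5 / 176.4 = 1.6156
(10T/I)^a = 1.6156^4.959 = 10.7926
Uncorrected PET = 16 × 10.7926 = 172.682 mm
Correction = (N/12)(d/30) = (12.1/12)(31/30) = 1.0419
PET = 172.682 × 1.0419 = 179.917 mm/month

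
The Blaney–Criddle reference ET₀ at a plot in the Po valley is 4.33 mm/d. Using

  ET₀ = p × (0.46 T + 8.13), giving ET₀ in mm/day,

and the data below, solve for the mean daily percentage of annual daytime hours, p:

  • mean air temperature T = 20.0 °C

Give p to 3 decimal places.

p = ET₀ / (0.46 T + 8.13) = 4.33 / (0.46 × 20.0 + 8.13) = 4.33 / 17.330 = 0.2499

0.250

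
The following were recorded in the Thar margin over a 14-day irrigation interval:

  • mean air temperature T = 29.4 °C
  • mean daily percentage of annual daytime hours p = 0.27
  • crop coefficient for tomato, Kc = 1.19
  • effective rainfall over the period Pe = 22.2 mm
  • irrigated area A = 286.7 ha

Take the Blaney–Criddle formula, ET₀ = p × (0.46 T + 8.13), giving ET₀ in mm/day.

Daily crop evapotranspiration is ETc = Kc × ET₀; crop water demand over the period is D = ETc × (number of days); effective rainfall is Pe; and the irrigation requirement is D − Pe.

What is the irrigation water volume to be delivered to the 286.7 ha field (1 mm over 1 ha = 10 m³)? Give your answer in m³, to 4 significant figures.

ET₀ = 0.27 × (0.46 × 29.4 + 8.13) = 0.27 × 21.654 = 5.8466 mm/d
ETc = Kc × ET₀ = 1.19 × 5.8466 = 6.9575 mm/d
Crop demand D = ETc × 14 d = 6.9575 × 14 = 97.405 mm
D − Pe = 97.405 − 22.2 = 75.205 mm
Volume = 75.205 mm × 286.7 ha × 10 = 215612.7 m³

215600 m³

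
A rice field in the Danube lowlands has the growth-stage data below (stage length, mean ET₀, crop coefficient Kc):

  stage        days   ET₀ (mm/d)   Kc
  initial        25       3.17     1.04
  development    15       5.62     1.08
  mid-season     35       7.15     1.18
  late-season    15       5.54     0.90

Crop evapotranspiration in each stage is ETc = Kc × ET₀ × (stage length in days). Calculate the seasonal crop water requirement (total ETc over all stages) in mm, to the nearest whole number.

initial: 1.04 × 3.17 × 25 = 82.42 mm
development: 1.08 × 5.62 × 15 = 91.04 mm
mid-season: 1.18 × 7.15 × 35 = 295.30 mm
late-season: 0.90 × 5.54 × 15 = 74.79 mm
Seasonal total = 543.55 mm

544 mm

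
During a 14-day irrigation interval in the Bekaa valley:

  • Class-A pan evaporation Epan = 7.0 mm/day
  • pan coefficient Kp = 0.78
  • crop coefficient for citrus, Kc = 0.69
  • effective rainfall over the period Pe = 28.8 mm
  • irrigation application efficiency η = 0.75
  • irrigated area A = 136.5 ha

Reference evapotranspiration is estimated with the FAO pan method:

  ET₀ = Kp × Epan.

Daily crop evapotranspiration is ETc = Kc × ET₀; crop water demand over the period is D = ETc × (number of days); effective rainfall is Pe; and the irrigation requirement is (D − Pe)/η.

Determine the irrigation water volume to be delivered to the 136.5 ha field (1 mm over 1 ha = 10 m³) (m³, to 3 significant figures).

ET₀ = 0.78 × 7.0 = 5.4600 mm/d
ETc = Kc × ET₀ = 0.69 × 5.4600 = 3.7674 mm/d
Crop demand D = ETc × 14 d = 3.7674 × 14 = 52.744 mm
D − Pe = 52.744 − 28.8 = 23.944 mm
Gross irrigation = 23.944 / 0.75 = 31.925 mm
Volume = 31.925 mm × 136.5 ha × 10 = 43577.6 m³

43600 m³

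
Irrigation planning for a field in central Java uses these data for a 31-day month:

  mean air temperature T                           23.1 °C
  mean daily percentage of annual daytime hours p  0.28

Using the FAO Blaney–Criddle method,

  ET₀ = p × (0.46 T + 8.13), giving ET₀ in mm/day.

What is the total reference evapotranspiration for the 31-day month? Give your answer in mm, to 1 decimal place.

162.8 mm

ET₀ = 0.28 × (0.46 × 23.1 + 8.13) = 0.28 × 18.756 = 5.2517 mm/d
Monthly total = 5.2517 × 31 = 162.803 mm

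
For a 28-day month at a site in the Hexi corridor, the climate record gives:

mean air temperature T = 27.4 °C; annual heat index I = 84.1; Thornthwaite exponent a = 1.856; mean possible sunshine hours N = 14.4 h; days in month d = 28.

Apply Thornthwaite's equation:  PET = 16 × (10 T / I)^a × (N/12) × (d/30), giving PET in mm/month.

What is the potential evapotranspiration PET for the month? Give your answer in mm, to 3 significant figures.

160 mm

10T/I = 10 × 27.4 / 84.1 = 3.2580
(10T/I)^a = 3.2580^1.856 = 8.9544
Uncorrected PET = 16 × 8.9544 = 143.270 mm
Correction = (N/12)(d/30) = (14.4/12)(28/30) = 1.1200
PET = 143.270 × 1.1200 = 160.462 mm/month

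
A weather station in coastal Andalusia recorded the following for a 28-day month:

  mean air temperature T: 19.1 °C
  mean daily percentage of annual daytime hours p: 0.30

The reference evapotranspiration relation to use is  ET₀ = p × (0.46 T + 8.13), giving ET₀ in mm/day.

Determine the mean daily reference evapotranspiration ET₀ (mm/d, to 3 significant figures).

ET₀ = 0.30 × (0.46 × 19.1 + 8.13) = 0.30 × 16.916 = 5.0748 mm/d

5.07 mm/d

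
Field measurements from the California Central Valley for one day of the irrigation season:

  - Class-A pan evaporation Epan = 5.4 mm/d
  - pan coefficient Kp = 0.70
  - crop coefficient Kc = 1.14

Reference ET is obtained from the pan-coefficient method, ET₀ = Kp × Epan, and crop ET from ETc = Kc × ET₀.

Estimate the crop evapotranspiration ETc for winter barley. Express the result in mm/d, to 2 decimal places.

ET₀ = 0.70 × 5.4 = 3.7800 mm/d
ETc = Kc × ET₀ = 1.14 × 3.7800 = 4.3092 mm/d

4.31 mm/d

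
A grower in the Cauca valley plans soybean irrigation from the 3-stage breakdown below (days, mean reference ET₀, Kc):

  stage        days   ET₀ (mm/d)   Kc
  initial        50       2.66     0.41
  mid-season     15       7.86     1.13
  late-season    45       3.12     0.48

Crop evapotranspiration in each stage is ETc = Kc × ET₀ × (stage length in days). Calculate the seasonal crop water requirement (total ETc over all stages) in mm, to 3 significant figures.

255 mm

initial: 0.41 × 2.66 × 50 = 54.53 mm
mid-season: 1.13 × 7.86 × 15 = 133.23 mm
late-season: 0.48 × 3.12 × 45 = 67.39 mm
Seasonal total = 255.15 mm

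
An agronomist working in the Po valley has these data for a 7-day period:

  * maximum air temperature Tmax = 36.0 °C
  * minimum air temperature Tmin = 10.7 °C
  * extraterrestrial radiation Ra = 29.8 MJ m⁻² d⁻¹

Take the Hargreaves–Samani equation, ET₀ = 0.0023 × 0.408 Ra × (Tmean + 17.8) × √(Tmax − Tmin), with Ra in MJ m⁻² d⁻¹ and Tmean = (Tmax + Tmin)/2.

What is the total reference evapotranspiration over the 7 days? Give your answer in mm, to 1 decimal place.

40.5 mm

Tmean = (36.0 + 10.7)/2 = 23.35 °C
0.408 Ra = 0.408 × 29.8 = 12.1584 mm/d equivalent
ET₀ = 0.0023 × 12.1584 × (23.35 + 17.8) × √25.3 = 0.0023 × 12.1584 × 41.15 × 5.0299 = 5.7881 mm/d
Over 7 days: 5.7881 × 7 = 40.517 mm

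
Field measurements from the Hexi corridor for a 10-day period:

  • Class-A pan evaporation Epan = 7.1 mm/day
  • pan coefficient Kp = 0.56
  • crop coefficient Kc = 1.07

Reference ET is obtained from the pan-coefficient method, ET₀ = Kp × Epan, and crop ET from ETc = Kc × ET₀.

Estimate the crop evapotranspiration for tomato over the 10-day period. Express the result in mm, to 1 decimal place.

42.5 mm

ET₀ = 0.56 × 7.1 = 3.9760 mm/d
ETc = Kc × ET₀ = 1.07 × 3.9760 = 4.2543 mm/d
Over 10 days: 4.2543 × 10 = 42.543 mm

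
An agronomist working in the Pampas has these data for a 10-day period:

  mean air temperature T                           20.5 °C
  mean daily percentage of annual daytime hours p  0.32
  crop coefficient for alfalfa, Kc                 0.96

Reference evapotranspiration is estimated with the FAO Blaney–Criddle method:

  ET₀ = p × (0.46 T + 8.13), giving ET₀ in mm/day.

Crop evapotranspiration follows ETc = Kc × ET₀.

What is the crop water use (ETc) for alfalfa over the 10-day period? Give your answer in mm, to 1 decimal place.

ET₀ = 0.32 × (0.46 × 20.5 + 8.13) = 0.32 × 17.560 = 5.6192 mm/d
ETc = Kc × ET₀ = 0.96 × 5.6192 = 5.3944 mm/d
Over 10 days: 5.3944 × 10 = 53.944 mm

53.9 mm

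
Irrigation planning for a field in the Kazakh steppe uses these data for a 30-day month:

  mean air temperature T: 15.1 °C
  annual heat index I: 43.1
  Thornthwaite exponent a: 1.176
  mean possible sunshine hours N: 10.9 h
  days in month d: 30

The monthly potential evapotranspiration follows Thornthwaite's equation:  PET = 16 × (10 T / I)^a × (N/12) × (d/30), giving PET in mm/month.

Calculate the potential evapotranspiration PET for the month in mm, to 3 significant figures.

10T/I = 10 × 15.1 / 43.1 = 3.5035
(10T/I)^a = 3.5035^1.176 = 4.3685
Uncorrected PET = 16 × 4.3685 = 69.896 mm
Correction = (N/12)(d/30) = (10.9/12)(30/30) = 0.9083
PET = 69.896 × 0.9083 = 63.487 mm/month

63.5 mm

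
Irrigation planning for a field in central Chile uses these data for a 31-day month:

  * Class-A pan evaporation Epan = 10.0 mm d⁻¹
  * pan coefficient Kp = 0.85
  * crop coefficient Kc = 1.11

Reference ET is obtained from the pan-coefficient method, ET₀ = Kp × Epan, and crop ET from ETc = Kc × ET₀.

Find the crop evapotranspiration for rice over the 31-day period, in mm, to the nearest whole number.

292 mm

ET₀ = 0.85 × 10.0 = 8.5000 mm/d
ETc = Kc × ET₀ = 1.11 × 8.5000 = 9.4350 mm/d
Over 31 days: 9.4350 × 31 = 292.485 mm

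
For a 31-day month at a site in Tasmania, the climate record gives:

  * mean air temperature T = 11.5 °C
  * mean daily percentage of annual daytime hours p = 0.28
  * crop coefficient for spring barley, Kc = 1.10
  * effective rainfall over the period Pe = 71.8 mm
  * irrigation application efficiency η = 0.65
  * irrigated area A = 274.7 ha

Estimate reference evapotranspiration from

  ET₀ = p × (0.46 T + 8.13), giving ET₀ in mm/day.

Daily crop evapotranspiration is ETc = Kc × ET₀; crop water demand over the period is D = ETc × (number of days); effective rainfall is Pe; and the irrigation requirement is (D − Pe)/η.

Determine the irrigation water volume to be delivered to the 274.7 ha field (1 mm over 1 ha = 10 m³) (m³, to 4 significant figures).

238100 m³

ET₀ = 0.28 × (0.46 × 11.5 + 8.13) = 0.28 × 13.420 = 3.7576 mm/d
ETc = Kc × ET₀ = 1.10 × 3.7576 = 4.1334 mm/d
Crop demand D = ETc × 31 d = 4.1334 × 31 = 128.135 mm
D − Pe = 128.135 − 71.8 = 56.335 mm
Gross irrigation = 56.335 / 0.65 = 86.669 mm
Volume = 86.669 mm × 274.7 ha × 10 = 238079.7 m³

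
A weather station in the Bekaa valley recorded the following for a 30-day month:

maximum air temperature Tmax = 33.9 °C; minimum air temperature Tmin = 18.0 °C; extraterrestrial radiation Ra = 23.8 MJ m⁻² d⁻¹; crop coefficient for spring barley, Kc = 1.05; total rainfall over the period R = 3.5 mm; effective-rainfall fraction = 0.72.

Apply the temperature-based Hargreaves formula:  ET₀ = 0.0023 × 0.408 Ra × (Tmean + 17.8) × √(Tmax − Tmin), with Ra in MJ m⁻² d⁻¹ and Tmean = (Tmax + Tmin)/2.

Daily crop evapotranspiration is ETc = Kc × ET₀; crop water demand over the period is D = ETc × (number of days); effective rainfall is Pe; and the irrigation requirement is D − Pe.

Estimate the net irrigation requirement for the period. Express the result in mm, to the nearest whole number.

120 mm

Tmean = (33.9 + 18.0)/2 = 25.95 °C
0.408 Ra = 0.408 × 23.8 = 9.7104 mm/d equivalent
ET₀ = 0.0023 × 9.7104 × (25.95 + 17.8) × √15.9 = 0.0023 × 9.7104 × 43.75 × 3.9875 = 3.8962 mm/d
ETc = Kc × ET₀ = 1.05 × 3.8962 = 4.0910 mm/d
Crop demand D = ETc × 30 d = 4.0910 × 30 = 122.730 mm
Pe = 0.72 × 3.5 = 2.520 mm
D − Pe = 122.730 − 2.520 = 120.210 mm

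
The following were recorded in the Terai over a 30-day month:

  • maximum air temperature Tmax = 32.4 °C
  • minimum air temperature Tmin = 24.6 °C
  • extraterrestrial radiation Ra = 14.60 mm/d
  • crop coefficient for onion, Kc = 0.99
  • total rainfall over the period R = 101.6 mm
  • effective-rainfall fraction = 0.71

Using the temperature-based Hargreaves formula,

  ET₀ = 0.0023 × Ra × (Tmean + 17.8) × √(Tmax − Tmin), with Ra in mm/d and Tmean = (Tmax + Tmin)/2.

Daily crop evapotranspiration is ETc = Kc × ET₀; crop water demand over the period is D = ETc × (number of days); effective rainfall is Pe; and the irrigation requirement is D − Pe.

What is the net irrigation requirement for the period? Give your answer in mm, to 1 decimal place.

56.8 mm

Tmean = (32.4 + 24.6)/2 = 28.50 °C
ET₀ = 0.0023 × 14.60 × (28.50 + 17.8) × √7.8 = 0.0023 × 14.60 × 46.30 × 2.7928 = 4.3421 mm/d
ETc = Kc × ET₀ = 0.99 × 4.3421 = 4.2987 mm/d
Crop demand D = ETc × 30 d = 4.2987 × 30 = 128.961 mm
Pe = 0.71 × 101.6 = 72.136 mm
D − Pe = 128.961 − 72.136 = 56.825 mm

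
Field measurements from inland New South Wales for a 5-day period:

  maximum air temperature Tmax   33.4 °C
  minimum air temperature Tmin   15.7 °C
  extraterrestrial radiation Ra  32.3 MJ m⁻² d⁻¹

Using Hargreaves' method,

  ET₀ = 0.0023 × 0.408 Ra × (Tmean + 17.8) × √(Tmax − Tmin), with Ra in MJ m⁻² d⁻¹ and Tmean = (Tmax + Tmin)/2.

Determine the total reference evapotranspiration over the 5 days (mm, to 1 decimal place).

27.0 mm

Tmean = (33.4 + 15.7)/2 = 24.55 °C
0.408 Ra = 0.408 × 32.3 = 13.1784 mm/d equivalent
ET₀ = 0.0023 × 13.1784 × (24.55 + 17.8) × √17.7 = 0.0023 × 13.1784 × 42.35 × 4.2071 = 5.4004 mm/d
Over 5 days: 5.4004 × 5 = 27.002 mm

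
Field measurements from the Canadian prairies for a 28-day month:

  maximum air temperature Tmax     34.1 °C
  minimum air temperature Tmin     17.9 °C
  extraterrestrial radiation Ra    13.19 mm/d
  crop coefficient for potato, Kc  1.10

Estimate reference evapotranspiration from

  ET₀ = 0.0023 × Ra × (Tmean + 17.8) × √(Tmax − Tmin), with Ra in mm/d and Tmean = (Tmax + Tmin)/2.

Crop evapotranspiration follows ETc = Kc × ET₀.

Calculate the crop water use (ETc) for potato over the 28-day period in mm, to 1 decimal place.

164.7 mm

Tmean = (34.1 + 17.9)/2 = 26.00 °C
ET₀ = 0.0023 × 13.19 × (26.00 + 17.8) × √16.2 = 0.0023 × 13.19 × 43.80 × 4.0249 = 5.3481 mm/d
ETc = Kc × ET₀ = 1.10 × 5.3481 = 5.8829 mm/d
Over 28 days: 5.8829 × 28 = 164.721 mm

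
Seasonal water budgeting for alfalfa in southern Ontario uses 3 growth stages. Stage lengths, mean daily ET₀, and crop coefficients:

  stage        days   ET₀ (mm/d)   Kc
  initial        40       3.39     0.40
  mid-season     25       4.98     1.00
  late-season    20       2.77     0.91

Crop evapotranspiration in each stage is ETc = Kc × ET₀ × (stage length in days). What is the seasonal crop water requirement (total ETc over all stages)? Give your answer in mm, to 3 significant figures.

229 mm

initial: 0.40 × 3.39 × 40 = 54.24 mm
mid-season: 1.00 × 4.98 × 25 = 124.50 mm
late-season: 0.91 × 2.77 × 20 = 50.41 mm
Seasonal total = 229.15 mm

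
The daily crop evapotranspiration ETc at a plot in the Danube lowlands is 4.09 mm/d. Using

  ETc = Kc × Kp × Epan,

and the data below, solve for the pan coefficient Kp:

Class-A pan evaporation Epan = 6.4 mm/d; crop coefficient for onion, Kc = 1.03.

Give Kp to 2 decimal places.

0.62

ETc = Kc × Kp × Epan  ⇒  Kp = ETc / (Kc × Epan)
Kp = 4.09 / (1.03 × 6.4) = 4.09 / 6.592 = 0.6204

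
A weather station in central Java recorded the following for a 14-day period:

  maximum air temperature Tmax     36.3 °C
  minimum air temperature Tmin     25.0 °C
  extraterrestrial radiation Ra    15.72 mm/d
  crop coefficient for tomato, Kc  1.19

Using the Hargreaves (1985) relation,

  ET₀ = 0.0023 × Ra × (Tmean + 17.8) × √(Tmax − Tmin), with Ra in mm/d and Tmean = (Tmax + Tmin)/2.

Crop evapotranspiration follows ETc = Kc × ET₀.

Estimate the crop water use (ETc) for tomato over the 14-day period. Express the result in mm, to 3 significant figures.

Tmean = (36.3 + 25.0)/2 = 30.65 °C
ET₀ = 0.0023 × 15.72 × (30.65 + 17.8) × √11.3 = 0.0023 × 15.72 × 48.45 × 3.3615 = 5.8885 mm/d
ETc = Kc × ET₀ = 1.19 × 5.8885 = 7.0073 mm/d
Over 14 days: 7.0073 × 14 = 98.102 mm

98.1 mm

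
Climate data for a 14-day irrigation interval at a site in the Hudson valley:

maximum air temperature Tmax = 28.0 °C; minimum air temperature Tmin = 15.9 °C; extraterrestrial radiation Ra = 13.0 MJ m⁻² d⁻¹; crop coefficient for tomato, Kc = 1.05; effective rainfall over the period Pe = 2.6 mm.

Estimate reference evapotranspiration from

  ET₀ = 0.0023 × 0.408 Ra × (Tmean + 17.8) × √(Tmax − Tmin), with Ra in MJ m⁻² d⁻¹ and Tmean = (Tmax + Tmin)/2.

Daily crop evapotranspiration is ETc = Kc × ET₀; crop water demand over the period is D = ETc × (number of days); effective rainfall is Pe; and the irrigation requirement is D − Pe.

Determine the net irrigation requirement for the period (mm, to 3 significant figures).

22.2 mm

Tmean = (28.0 + 15.9)/2 = 21.95 °C
0.408 Ra = 0.408 × 13.0 = 5.3040 mm/d equivalent
ET₀ = 0.0023 × 5.3040 × (21.95 + 17.8) × √12.1 = 0.0023 × 5.3040 × 39.75 × 3.4785 = 1.6868 mm/d
ETc = Kc × ET₀ = 1.05 × 1.6868 = 1.7711 mm/d
Crop demand D = ETc × 14 d = 1.7711 × 14 = 24.795 mm
D − Pe = 24.795 − 2.6 = 22.195 mm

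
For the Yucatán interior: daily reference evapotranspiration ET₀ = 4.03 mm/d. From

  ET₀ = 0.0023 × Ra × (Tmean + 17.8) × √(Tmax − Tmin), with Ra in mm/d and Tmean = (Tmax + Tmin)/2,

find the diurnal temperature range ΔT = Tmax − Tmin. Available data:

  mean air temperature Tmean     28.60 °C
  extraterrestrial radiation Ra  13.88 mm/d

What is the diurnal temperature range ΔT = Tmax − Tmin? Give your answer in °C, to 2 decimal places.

7.40 °C

√ΔT = ET₀ / [0.0023 × Ra × (Tmean+17.8)] = 4.03 / (0.0023 × 13.88 × 46.40) = 2.7206
ΔT = 2.7206² = 7.402 °C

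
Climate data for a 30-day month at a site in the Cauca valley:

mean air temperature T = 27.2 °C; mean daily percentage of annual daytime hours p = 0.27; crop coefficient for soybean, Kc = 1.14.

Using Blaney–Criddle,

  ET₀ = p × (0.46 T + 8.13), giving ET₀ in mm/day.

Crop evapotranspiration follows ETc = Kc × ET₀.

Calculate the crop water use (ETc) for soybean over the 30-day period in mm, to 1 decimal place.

190.6 mm

ET₀ = 0.27 × (0.46 × 27.2 + 8.13) = 0.27 × 20.642 = 5.5733 mm/d
ETc = Kc × ET₀ = 1.14 × 5.5733 = 6.3536 mm/d
Over 30 days: 6.3536 × 30 = 190.608 mm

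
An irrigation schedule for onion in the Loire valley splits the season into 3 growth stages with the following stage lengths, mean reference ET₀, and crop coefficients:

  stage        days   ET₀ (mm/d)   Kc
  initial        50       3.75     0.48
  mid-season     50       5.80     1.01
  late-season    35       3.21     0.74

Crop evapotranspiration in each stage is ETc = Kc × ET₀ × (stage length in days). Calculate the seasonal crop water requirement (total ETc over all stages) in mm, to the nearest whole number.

initial: 0.48 × 3.75 × 50 = 90.00 mm
mid-season: 1.01 × 5.80 × 50 = 292.90 mm
late-season: 0.74 × 3.21 × 35 = 83.14 mm
Seasonal total = 466.04 mm

466 mm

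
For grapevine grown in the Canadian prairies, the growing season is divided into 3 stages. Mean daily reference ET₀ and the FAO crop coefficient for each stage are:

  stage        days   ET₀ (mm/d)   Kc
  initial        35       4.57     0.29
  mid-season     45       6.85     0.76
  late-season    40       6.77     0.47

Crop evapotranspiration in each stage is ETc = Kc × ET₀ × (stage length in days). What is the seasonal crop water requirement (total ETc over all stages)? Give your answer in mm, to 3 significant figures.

initial: 0.29 × 4.57 × 35 = 46.39 mm
mid-season: 0.76 × 6.85 × 45 = 234.27 mm
late-season: 0.47 × 6.77 × 40 = 127.28 mm
Seasonal total = 407.94 mm

408 mm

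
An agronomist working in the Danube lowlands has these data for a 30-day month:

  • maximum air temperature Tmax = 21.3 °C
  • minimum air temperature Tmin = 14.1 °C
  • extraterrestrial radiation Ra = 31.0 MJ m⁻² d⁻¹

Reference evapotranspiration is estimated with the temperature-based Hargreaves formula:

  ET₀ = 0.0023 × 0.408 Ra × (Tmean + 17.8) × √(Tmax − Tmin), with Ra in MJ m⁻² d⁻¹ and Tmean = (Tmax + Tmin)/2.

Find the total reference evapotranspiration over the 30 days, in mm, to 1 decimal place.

83.1 mm

Tmean = (21.3 + 14.1)/2 = 17.70 °C
0.408 Ra = 0.408 × 31.0 = 12.6480 mm/d equivalent
ET₀ = 0.0023 × 12.6480 × (17.70 + 17.8) × √7.2 = 0.0023 × 12.6480 × 35.50 × 2.6833 = 2.7711 mm/d
Over 30 days: 2.7711 × 30 = 83.133 mm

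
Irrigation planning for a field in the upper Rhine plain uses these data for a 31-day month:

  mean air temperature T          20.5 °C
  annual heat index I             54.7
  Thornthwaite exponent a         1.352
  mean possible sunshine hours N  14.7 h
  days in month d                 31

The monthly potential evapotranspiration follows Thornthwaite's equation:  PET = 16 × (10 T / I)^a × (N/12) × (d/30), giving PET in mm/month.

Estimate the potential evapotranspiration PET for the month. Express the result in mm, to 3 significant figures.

121 mm

10T/I = 10 × 20.5 / 54.7 = 3.7477
(10T/I)^a = 3.7477^1.352 = 5.9666
Uncorrected PET = 16 × 5.9666 = 95.466 mm
Correction = (N/12)(d/30) = (14.7/12)(31/30) = 1.2658
PET = 95.466 × 1.2658 = 120.841 mm/month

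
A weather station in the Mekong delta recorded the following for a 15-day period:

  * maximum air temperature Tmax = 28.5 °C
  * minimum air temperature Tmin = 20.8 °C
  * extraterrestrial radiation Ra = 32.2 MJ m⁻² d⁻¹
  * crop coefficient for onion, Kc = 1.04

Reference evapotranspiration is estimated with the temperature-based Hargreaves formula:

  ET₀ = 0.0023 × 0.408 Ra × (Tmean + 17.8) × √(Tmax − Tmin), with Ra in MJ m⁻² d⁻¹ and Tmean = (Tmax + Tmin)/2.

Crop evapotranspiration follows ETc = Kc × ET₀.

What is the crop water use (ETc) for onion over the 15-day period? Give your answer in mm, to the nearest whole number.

56 mm

Tmean = (28.5 + 20.8)/2 = 24.65 °C
0.408 Ra = 0.408 × 32.2 = 13.1376 mm/d equivalent
ET₀ = 0.0023 × 13.1376 × (24.65 + 17.8) × √7.7 = 0.0023 × 13.1376 × 42.45 × 2.7749 = 3.5593 mm/d
ETc = Kc × ET₀ = 1.04 × 3.5593 = 3.7017 mm/d
Over 15 days: 3.7017 × 15 = 55.526 mm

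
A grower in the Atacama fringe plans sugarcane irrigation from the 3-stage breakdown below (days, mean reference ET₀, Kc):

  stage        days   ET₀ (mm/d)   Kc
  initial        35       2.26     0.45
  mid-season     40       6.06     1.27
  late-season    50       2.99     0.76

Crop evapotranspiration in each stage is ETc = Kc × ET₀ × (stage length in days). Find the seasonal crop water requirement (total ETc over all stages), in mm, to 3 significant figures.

457 mm

initial: 0.45 × 2.26 × 35 = 35.60 mm
mid-season: 1.27 × 6.06 × 40 = 307.85 mm
late-season: 0.76 × 2.99 × 50 = 113.62 mm
Seasonal total = 457.07 mm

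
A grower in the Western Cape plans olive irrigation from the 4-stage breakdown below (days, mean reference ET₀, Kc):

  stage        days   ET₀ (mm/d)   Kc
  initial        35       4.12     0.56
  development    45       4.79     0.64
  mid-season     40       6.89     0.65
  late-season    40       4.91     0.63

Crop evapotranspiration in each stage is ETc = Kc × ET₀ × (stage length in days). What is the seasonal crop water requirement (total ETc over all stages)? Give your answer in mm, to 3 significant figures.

522 mm

initial: 0.56 × 4.12 × 35 = 80.75 mm
development: 0.64 × 4.79 × 45 = 137.95 mm
mid-season: 0.65 × 6.89 × 40 = 179.14 mm
late-season: 0.63 × 4.91 × 40 = 123.73 mm
Seasonal total = 521.57 mm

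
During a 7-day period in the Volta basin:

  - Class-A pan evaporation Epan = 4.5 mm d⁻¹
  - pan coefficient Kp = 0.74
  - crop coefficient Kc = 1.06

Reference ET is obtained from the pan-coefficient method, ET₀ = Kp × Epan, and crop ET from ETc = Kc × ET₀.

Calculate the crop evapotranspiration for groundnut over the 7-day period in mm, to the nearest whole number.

ET₀ = 0.74 × 4.5 = 3.3300 mm/d
ETc = Kc × ET₀ = 1.06 × 3.3300 = 3.5298 mm/d
Over 7 days: 3.5298 × 7 = 24.709 mm

25 mm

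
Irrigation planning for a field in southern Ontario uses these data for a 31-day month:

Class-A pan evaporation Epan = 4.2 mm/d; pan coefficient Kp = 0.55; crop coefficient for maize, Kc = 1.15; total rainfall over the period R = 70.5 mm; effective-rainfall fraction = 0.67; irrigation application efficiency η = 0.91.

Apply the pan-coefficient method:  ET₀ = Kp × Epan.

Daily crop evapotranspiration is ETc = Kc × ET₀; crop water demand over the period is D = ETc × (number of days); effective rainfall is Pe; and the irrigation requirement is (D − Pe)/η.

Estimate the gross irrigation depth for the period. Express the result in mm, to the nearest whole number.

ET₀ = 0.55 × 4.2 = 2.3100 mm/d
ETc = Kc × ET₀ = 1.15 × 2.3100 = 2.6565 mm/d
Crop demand D = ETc × 31 d = 2.6565 × 31 = 82.352 mm
Pe = 0.67 × 70.5 = 47.235 mm
D − Pe = 82.352 − 47.235 = 35.117 mm
Gross irrigation = 35.117 / 0.91 = 38.590 mm

39 mm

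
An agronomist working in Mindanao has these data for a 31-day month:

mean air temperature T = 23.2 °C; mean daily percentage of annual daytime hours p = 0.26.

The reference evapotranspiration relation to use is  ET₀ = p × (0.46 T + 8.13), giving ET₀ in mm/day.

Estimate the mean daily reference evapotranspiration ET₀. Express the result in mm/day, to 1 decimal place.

ET₀ = 0.26 × (0.46 × 23.2 + 8.13) = 0.26 × 18.802 = 4.8885 mm/d

4.9 mm/day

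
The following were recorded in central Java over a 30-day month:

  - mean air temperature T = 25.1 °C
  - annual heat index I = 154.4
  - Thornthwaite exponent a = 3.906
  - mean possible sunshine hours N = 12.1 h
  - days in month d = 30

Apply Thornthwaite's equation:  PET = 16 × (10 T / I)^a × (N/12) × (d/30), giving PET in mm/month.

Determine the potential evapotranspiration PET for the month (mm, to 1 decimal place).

10T/I = 10 × 25.1 / 154.4 = 1.6256
(10T/I)^a = 1.6256^3.906 = 6.6714
Uncorrected PET = 16 × 6.6714 = 106.742 mm
Correction = (N/12)(d/30) = (12.1/12)(30/30) = 1.0083
PET = 106.742 × 1.0083 = 107.628 mm/month

107.6 mm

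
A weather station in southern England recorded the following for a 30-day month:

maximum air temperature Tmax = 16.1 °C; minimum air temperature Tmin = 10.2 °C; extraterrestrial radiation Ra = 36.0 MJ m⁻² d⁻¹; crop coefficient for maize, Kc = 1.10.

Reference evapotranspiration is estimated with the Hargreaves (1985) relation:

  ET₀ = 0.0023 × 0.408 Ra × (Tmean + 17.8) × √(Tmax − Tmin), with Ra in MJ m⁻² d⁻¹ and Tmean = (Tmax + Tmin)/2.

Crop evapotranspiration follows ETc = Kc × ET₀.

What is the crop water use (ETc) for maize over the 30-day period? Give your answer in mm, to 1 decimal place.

83.8 mm

Tmean = (16.1 + 10.2)/2 = 13.15 °C
0.408 Ra = 0.408 × 36.0 = 14.6880 mm/d equivalent
ET₀ = 0.0023 × 14.6880 × (13.15 + 17.8) × √5.9 = 0.0023 × 14.6880 × 30.95 × 2.4290 = 2.5397 mm/d
ETc = Kc × ET₀ = 1.10 × 2.5397 = 2.7937 mm/d
Over 30 days: 2.7937 × 30 = 83.811 mm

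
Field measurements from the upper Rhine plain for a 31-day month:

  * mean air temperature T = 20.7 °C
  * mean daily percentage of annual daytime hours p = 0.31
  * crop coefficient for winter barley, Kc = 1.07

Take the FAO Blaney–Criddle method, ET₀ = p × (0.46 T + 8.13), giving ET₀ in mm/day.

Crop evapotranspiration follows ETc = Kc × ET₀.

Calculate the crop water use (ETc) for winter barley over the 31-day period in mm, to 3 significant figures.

ET₀ = 0.31 × (0.46 × 20.7 + 8.13) = 0.31 × 17.652 = 5.4721 mm/d
ETc = Kc × ET₀ = 1.07 × 5.4721 = 5.8551 mm/d
Over 31 days: 5.8551 × 31 = 181.508 mm

182 mm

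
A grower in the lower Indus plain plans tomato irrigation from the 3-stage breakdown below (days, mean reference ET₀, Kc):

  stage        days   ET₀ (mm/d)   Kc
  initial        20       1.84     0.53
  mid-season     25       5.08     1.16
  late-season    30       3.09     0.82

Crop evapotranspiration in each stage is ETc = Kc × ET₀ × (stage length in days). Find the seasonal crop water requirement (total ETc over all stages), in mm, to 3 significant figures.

243 mm

initial: 0.53 × 1.84 × 20 = 19.50 mm
mid-season: 1.16 × 5.08 × 25 = 147.32 mm
late-season: 0.82 × 3.09 × 30 = 76.01 mm
Seasonal total = 242.83 mm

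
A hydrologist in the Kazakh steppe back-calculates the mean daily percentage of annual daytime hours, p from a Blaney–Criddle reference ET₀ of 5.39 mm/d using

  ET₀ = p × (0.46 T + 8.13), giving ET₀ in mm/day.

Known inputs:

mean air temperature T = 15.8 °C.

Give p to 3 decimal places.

p = ET₀ / (0.46 T + 8.13) = 5.39 / (0.46 × 15.8 + 8.13) = 5.39 / 15.398 = 0.3500

0.350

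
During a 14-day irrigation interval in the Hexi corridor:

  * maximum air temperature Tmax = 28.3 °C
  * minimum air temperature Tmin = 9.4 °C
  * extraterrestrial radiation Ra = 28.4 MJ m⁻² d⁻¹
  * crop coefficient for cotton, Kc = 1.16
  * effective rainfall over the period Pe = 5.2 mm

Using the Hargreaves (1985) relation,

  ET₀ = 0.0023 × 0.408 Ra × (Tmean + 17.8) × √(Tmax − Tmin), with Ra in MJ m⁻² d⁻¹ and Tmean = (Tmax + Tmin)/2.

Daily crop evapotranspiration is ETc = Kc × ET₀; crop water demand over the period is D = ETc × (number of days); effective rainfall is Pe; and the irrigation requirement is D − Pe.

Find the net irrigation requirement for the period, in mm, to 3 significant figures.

63.8 mm

Tmean = (28.3 + 9.4)/2 = 18.85 °C
0.408 Ra = 0.408 × 28.4 = 11.5872 mm/d equivalent
ET₀ = 0.0023 × 11.5872 × (18.85 + 17.8) × √18.9 = 0.0023 × 11.5872 × 36.65 × 4.3474 = 4.2463 mm/d
ETc = Kc × ET₀ = 1.16 × 4.2463 = 4.9257 mm/d
Crop demand D = ETc × 14 d = 4.9257 × 14 = 68.960 mm
D − Pe = 68.960 − 5.2 = 63.760 mm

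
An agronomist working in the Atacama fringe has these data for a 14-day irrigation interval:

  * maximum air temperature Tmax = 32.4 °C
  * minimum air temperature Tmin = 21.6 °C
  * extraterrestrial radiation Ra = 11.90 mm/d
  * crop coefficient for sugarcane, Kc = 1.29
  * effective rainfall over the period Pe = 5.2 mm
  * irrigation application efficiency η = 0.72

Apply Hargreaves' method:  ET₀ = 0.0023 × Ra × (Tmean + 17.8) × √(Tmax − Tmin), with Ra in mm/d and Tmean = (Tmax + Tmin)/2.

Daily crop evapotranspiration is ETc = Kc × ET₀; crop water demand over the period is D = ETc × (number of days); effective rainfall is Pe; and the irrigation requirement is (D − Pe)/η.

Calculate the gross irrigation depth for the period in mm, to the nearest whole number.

Tmean = (32.4 + 21.6)/2 = 27.00 °C
ET₀ = 0.0023 × 11.90 × (27.00 + 17.8) × √10.8 = 0.0023 × 11.90 × 44.80 × 3.2863 = 4.0296 mm/d
ETc = Kc × ET₀ = 1.29 × 4.0296 = 5.1982 mm/d
Crop demand D = ETc × 14 d = 5.1982 × 14 = 72.775 mm
D − Pe = 72.775 − 5.2 = 67.575 mm
Gross irrigation = 67.575 / 0.72 = 93.854 mm

94 mm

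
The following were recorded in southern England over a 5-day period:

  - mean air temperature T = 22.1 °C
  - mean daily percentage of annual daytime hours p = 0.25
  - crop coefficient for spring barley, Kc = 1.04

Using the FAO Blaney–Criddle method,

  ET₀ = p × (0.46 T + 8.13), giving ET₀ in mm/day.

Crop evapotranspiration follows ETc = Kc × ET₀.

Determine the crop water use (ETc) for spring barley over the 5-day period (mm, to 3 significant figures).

ET₀ = 0.25 × (0.46 × 22.1 + 8.13) = 0.25 × 18.296 = 4.5740 mm/d
ETc = Kc × ET₀ = 1.04 × 4.5740 = 4.7570 mm/d
Over 5 days: 4.7570 × 5 = 23.785 mm

23.8 mm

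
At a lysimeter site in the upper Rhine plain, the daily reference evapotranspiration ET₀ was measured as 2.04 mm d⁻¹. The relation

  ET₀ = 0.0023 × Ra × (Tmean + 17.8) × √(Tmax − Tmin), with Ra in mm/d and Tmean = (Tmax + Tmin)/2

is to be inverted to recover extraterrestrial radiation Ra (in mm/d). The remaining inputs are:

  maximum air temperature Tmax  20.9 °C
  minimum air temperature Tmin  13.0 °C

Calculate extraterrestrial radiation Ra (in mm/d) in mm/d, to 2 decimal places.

Tmean = 16.95 °C; √ΔT = 2.8107
Ra = ET₀ / [0.0023 × (Tmean+17.8) × √ΔT] = 2.04 / (0.0023 × 34.75 × 2.8107) = 9.081 mm/d

9.08 mm/d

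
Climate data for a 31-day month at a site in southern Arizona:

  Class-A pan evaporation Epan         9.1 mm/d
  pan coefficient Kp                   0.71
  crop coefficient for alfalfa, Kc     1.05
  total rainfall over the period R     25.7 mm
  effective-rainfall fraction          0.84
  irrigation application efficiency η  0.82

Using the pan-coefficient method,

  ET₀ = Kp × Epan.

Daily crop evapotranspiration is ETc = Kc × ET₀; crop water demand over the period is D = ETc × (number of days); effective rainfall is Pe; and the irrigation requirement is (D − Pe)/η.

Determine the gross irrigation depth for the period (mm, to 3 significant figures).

230 mm

ET₀ = 0.71 × 9.1 = 6.4610 mm/d
ETc = Kc × ET₀ = 1.05 × 6.4610 = 6.7841 mm/d
Crop demand D = ETc × 31 d = 6.7841 × 31 = 210.307 mm
Pe = 0.84 × 25.7 = 21.588 mm
D − Pe = 210.307 − 21.588 = 188.719 mm
Gross irrigation = 188.719 / 0.82 = 230.145 mm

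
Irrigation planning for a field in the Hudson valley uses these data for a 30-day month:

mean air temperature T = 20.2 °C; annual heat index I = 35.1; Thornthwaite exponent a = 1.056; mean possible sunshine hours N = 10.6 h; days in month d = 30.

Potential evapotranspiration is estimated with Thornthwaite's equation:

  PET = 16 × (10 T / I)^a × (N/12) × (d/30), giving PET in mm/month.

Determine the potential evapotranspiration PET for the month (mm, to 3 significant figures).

10T/I = 10 × 20.2 / 35.1 = 5.7550
(10T/I)^a = 5.7550^1.056 = 6.3476
Uncorrected PET = 16 × 6.3476 = 101.562 mm
Correction = (N/12)(d/30) = (10.6/12)(30/30) = 0.8833
PET = 101.562 × 0.8833 = 89.710 mm/month

89.7 mm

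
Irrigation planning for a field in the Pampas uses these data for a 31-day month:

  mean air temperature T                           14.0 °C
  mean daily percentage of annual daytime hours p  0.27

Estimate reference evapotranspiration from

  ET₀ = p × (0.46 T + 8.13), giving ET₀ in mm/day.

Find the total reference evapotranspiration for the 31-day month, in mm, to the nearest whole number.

122 mm

ET₀ = 0.27 × (0.46 × 14.0 + 8.13) = 0.27 × 14.570 = 3.9339 mm/d
Monthly total = 3.9339 × 31 = 121.951 mm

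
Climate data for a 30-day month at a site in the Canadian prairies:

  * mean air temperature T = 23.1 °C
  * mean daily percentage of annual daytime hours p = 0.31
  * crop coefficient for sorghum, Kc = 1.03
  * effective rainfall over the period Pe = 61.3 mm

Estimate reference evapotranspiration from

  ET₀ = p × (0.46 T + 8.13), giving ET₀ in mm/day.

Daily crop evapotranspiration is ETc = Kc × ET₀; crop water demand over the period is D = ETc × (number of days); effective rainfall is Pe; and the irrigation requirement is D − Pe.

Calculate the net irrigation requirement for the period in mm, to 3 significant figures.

118 mm

ET₀ = 0.31 × (0.46 × 23.1 + 8.13) = 0.31 × 18.756 = 5.8144 mm/d
ETc = Kc × ET₀ = 1.03 × 5.8144 = 5.9888 mm/d
Crop demand D = ETc × 30 d = 5.9888 × 30 = 179.664 mm
D − Pe = 179.664 − 61.3 = 118.364 mm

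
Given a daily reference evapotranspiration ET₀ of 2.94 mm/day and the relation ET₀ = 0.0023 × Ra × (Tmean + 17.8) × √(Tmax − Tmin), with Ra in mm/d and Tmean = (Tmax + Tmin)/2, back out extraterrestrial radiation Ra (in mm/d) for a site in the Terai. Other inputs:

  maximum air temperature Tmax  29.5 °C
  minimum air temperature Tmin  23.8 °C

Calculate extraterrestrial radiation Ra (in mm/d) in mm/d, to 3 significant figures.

12.0 mm/d

Tmean = 26.65 °C; √ΔT = 2.3875
Ra = ET₀ / [0.0023 × (Tmean+17.8) × √ΔT] = 2.94 / (0.0023 × 44.45 × 2.3875) = 12.045 mm/d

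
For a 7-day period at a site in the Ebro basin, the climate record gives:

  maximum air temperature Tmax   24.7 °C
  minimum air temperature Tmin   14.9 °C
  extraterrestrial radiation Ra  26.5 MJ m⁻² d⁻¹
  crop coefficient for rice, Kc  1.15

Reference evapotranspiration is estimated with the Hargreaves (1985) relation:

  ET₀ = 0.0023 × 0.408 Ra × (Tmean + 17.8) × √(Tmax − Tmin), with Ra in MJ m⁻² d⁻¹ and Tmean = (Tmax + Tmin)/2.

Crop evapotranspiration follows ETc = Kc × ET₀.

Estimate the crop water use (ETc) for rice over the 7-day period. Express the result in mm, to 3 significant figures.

Tmean = (24.7 + 14.9)/2 = 19.80 °C
0.408 Ra = 0.408 × 26.5 = 10.8120 mm/d equivalent
ET₀ = 0.0023 × 10.8120 × (19.80 + 17.8) × √9.8 = 0.0023 × 10.8120 × 37.60 × 3.1305 = 2.9271 mm/d
ETc = Kc × ET₀ = 1.15 × 2.9271 = 3.3662 mm/d
Over 7 days: 3.3662 × 7 = 23.563 mm

23.6 mm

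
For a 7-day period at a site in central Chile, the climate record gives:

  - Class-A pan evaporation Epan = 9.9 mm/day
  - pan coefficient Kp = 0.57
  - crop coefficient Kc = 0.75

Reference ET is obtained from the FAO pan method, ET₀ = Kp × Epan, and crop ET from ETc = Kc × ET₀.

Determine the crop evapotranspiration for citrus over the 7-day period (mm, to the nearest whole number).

ET₀ = 0.57 × 9.9 = 5.6430 mm/d
ETc = Kc × ET₀ = 0.75 × 5.6430 = 4.2323 mm/d
Over 7 days: 4.2323 × 7 = 29.626 mm

30 mm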